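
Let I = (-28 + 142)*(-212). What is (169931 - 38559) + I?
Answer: 107204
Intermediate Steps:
I = -24168 (I = 114*(-212) = -24168)
(169931 - 38559) + I = (169931 - 38559) - 24168 = 131372 - 24168 = 107204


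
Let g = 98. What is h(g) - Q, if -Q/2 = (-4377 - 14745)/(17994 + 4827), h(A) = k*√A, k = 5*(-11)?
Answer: -12748/7607 - 385*√2 ≈ -546.15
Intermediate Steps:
k = -55
h(A) = -55*√A
Q = 12748/7607 (Q = -2*(-4377 - 14745)/(17994 + 4827) = -(-38244)/22821 = -2*(-6374/7607) = 12748/7607 ≈ 1.6758)
h(g) - Q = -385*√2 - 1*12748/7607 = -385*√2 - 12748/7607 = -12748/7607 - 385*√2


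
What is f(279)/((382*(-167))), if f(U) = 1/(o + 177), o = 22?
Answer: -1/12695006 ≈ -7.8771e-8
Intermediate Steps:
f(U) = 1/199 (f(U) = 1/(22 + 177) = 1/199)
f(279)/((382*(-167))) = 1/(199*((382*(-167)))) = (1/199)/(-63794) = (1/199)*(-1/63794) = -1/12695006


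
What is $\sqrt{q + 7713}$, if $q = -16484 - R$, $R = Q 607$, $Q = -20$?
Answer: $\sqrt{3369} \approx 58.043$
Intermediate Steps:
$R = -12140$ ($R = \left(-20\right) 607 = -12140$)
$q = -4344$ ($q = -16484 - -12140 = -16484 + 12140 = -4344$)
$\sqrt{q + 7713} = \sqrt{-4344 + 7713} = \sqrt{3369}$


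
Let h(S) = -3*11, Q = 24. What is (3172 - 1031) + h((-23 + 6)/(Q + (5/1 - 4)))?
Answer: 2108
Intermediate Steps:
h(S) = -33
(3172 - 1031) + h((-23 + 6)/(Q + (5/1 - 4))) = (3172 - 1031) - 33 = 2141 - 33 = 2108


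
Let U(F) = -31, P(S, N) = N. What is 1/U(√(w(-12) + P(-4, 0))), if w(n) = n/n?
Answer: -1/31 ≈ -0.032258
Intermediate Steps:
w(n) = 1
1/U(√(w(-12) + P(-4, 0))) = 1/(-31) = -1/31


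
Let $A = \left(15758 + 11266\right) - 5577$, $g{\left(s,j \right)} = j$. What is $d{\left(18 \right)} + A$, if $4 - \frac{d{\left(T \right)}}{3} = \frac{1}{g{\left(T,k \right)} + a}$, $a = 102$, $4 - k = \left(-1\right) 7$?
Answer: $\frac{2424864}{113} \approx 21459.0$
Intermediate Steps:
$k = 11$ ($k = 4 - \left(-1\right) 7 = 4 - -7 = 4 + 7 = 11$)
$d{\left(T \right)} = \frac{1353}{113}$ ($d{\left(T \right)} = 12 - \frac{3}{11 + 102} = 12 - \frac{3}{113} = \frac{1353}{113}$)
$A = 21447$ ($A = 27024 - 5577 = 21447$)
$d{\left(18 \right)} + A = \frac{1353}{113} + 21447 = \frac{2424864}{113}$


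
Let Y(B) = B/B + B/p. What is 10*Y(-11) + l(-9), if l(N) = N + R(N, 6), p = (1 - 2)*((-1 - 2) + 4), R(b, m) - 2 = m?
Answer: 119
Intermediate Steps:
R(b, m) = 2 + m
p = -1 (p = -(-3 + 4) = -1*1 = -1)
Y(B) = 1 - B (Y(B) = B/B + B/(-1) = 1 + B*(-1) = 1 - B)
l(N) = 8 + N (l(N) = N + (2 + 6) = N + 8 = 8 + N)
10*Y(-11) + l(-9) = 10*(1 - 1*(-11)) + (8 - 9) = 10*(1 + 11) - 1 = 10*12 - 1 = 120 - 1 = 119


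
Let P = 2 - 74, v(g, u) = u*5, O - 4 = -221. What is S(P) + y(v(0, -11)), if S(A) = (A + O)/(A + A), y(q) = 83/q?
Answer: 3943/7920 ≈ 0.49785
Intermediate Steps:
O = -217 (O = 4 - 221 = -217)
v(g, u) = 5*u
P = -72
S(A) = (-217 + A)/(2*A) (S(A) = (A - 217)/(A + A) = (-217 + A)/((2*A)) = (-217 + A)*(1/(2*A)) = (-217 + A)/(2*A))
S(P) + y(v(0, -11)) = (1/2)*(-217 - 72)/(-72) + 83/((5*(-11))) = (1/2)*(-1/72)*(-289) + 83/(-55) = 289/144 + 83*(-1/55) = 289/144 - 83/55 = 3943/7920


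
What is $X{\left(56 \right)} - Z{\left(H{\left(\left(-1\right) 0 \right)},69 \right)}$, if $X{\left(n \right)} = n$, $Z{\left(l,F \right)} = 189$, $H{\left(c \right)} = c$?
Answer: $-133$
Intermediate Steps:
$X{\left(56 \right)} - Z{\left(H{\left(\left(-1\right) 0 \right)},69 \right)} = 56 - 189 = -133$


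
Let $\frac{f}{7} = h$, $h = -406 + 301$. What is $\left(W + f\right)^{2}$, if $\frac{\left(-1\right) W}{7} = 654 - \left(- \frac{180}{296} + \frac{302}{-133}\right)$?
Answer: $\frac{56226167524921}{1976836} \approx 2.8442 \cdot 10^{7}$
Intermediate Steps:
$W = - \frac{6465001}{1406}$ ($W = - 7 \left(654 - \left(- \frac{180}{296} + \frac{302}{-133}\right)\right) = - 7 \left(654 - \left(\left(-180\right) \frac{1}{296} + 302 \left(- \frac{1}{133}\right)\right)\right) = - 7 \left(654 - \left(- \frac{45}{74} - \frac{302}{133}\right)\right) = - 7 \left(654 - - \frac{28333}{9842}\right) = - 7 \left(654 + \frac{28333}{9842}\right) = \left(-7\right) \frac{6465001}{9842} = - \frac{6465001}{1406} \approx -4598.1$)
$h = -105$
$f = -735$ ($f = 7 \left(-105\right) = -735$)
$\left(W + f\right)^{2} = \left(- \frac{6465001}{1406} - 735\right)^{2} = \left(- \frac{7498411}{1406}\right)^{2} = \frac{56226167524921}{1976836}$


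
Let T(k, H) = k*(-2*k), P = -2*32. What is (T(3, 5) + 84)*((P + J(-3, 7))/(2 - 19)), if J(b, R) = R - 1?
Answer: 3828/17 ≈ 225.18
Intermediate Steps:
J(b, R) = -1 + R
P = -64
T(k, H) = -2*k²
(T(3, 5) + 84)*((P + J(-3, 7))/(2 - 19)) = (-2*3² + 84)*((-64 + (-1 + 7))/(2 - 19)) = (-2*9 + 84)*((-64 + 6)/(-17)) = (-18 + 84)*(-58*(-1/17)) = 66*(58/17) = 3828/17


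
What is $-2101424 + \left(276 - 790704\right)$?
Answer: $-2891852$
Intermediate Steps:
$-2101424 + \left(276 - 790704\right) = -2101424 - 790428 = -2891852$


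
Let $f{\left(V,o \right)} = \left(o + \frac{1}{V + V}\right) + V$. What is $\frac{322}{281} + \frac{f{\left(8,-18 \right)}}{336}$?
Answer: $\frac{562131}{503552} \approx 1.1163$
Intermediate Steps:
$f{\left(V,o \right)} = V + o + \frac{1}{2 V}$ ($f{\left(V,o \right)} = \left(o + \frac{1}{2 V}\right) + V = V + o + \frac{1}{2 V}$)
$\frac{322}{281} + \frac{f{\left(8,-18 \right)}}{336} = \frac{322}{281} + \frac{8 - 18 + \frac{1}{2 \cdot 8}}{336} = 322 \cdot \frac{1}{281} + \left(8 - 18 + \frac{1}{2} \cdot \frac{1}{8}\right) \frac{1}{336} = \frac{322}{281} + \left(8 - 18 + \frac{1}{16}\right) \frac{1}{336} = \frac{322}{281} - \frac{53}{1792} = \frac{562131}{503552}$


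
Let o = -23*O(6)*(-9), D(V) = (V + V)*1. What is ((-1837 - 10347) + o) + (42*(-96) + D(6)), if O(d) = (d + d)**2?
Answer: 13604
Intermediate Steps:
D(V) = 2*V (D(V) = (2*V)*1 = 2*V)
O(d) = 4*d**2 (O(d) = (2*d)**2 = 4*d**2)
o = 29808 (o = -92*6**2*(-9) = -92*36*(-9) = -23*144*(-9) = -3312*(-9) = 29808)
((-1837 - 10347) + o) + (42*(-96) + D(6)) = ((-1837 - 10347) + 29808) + (42*(-96) + 2*6) = (-12184 + 29808) + (-4032 + 12) = 17624 - 4020 = 13604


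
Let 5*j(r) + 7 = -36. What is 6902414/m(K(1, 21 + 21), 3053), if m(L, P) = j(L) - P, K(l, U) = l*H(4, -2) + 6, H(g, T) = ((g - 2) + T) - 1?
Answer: -17256035/7654 ≈ -2254.5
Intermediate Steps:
j(r) = -43/5 (j(r) = -7/5 + (⅕)*(-36) = -7/5 - 36/5 = -43/5)
H(g, T) = -3 + T + g (H(g, T) = ((-2 + g) + T) - 1 = (-2 + T + g) - 1 = -3 + T + g)
K(l, U) = 6 - l (K(l, U) = l*(-3 - 2 + 4) + 6 = l*(-1) + 6 = -l + 6 = 6 - l)
m(L, P) = -43/5 - P
6902414/m(K(1, 21 + 21), 3053) = 6902414/(-43/5 - 1*3053) = 6902414/(-43/5 - 3053) = 6902414/(-15308/5) = 6902414*(-5/15308) = -17256035/7654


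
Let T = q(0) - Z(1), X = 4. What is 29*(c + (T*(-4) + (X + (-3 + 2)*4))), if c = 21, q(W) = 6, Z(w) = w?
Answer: 29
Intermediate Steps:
T = 5 (T = 6 - 1*1 = 6 - 1 = 5)
29*(c + (T*(-4) + (X + (-3 + 2)*4))) = 29*(21 + (5*(-4) + (4 + (-3 + 2)*4))) = 29*(21 + (-20 + (4 - 1*4))) = 29*(21 + (-20 + (4 - 4))) = 29*(21 + (-20 + 0)) = 29*(21 - 20) = 29*1 = 29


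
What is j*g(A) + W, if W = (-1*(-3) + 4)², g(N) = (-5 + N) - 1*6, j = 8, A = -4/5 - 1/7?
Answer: -1629/35 ≈ -46.543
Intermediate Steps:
A = -33/35 (A = -4*⅕ - 1*⅐ = -⅘ - ⅐ = -33/35 ≈ -0.94286)
g(N) = -11 + N (g(N) = (-5 + N) - 6 = -11 + N)
W = 49 (W = (3 + 4)² = 7² = 49)
j*g(A) + W = 8*(-11 - 33/35) + 49 = 8*(-418/35) + 49 = -3344/35 + 49 = -1629/35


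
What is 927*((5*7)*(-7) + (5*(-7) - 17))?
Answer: -275319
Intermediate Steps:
927*((5*7)*(-7) + (5*(-7) - 17)) = 927*(35*(-7) + (-35 - 17)) = 927*(-245 - 52) = 927*(-297) = -275319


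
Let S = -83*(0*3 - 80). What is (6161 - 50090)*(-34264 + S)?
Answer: 1213494696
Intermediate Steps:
S = 6640 (S = -83*(0 - 80) = -83*(-80) = 6640)
(6161 - 50090)*(-34264 + S) = (6161 - 50090)*(-34264 + 6640) = -43929*(-27624) = 1213494696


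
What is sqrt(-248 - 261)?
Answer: I*sqrt(509) ≈ 22.561*I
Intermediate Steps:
sqrt(-248 - 261) = sqrt(-509) = I*sqrt(509)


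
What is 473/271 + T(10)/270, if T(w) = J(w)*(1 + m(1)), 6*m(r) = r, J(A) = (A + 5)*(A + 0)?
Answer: 35027/14634 ≈ 2.3935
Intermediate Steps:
J(A) = A*(5 + A) (J(A) = (5 + A)*A = A*(5 + A))
m(r) = r/6
T(w) = 7*w*(5 + w)/6 (T(w) = (w*(5 + w))*(1 + (1/6)*1) = (w*(5 + w))*(1 + 1/6) = (w*(5 + w))*(7/6) = 7*w*(5 + w)/6)
473/271 + T(10)/270 = 473/271 + ((7/6)*10*(5 + 10))/270 = 473*(1/271) + ((7/6)*10*15)*(1/270) = 473/271 + 175*(1/270) = 473/271 + 35/54 = 35027/14634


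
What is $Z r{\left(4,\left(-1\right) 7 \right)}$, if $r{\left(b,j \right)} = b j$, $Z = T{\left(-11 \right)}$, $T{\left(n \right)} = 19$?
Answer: $-532$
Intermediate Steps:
$Z = 19$
$Z r{\left(4,\left(-1\right) 7 \right)} = 19 \cdot 4 \left(\left(-1\right) 7\right) = 19 \cdot 4 \left(-7\right) = 19 \left(-28\right) = -532$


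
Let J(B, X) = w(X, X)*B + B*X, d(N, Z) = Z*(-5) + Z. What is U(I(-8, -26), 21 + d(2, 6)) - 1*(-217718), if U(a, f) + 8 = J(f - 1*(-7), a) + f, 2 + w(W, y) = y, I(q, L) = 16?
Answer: 217827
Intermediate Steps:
d(N, Z) = -4*Z (d(N, Z) = -5*Z + Z = -4*Z)
w(W, y) = -2 + y
J(B, X) = B*X + B*(-2 + X) (J(B, X) = (-2 + X)*B + B*X = B*(-2 + X) + B*X = B*X + B*(-2 + X))
U(a, f) = -8 + f + 2*(-1 + a)*(7 + f) (U(a, f) = -8 + (2*(f - 1*(-7))*(-1 + a) + f) = -8 + (2*(f + 7)*(-1 + a) + f) = -8 + (2*(7 + f)*(-1 + a) + f) = -8 + (2*(-1 + a)*(7 + f) + f) = -8 + (f + 2*(-1 + a)*(7 + f)) = -8 + f + 2*(-1 + a)*(7 + f))
U(I(-8, -26), 21 + d(2, 6)) - 1*(-217718) = (-8 + (21 - 4*6) + 2*(-1 + 16)*(7 + (21 - 4*6))) - 1*(-217718) = (-8 + (21 - 24) + 2*15*(7 + (21 - 24))) + 217718 = (-8 - 3 + 2*15*(7 - 3)) + 217718 = (-8 - 3 + 2*15*4) + 217718 = (-8 - 3 + 120) + 217718 = 109 + 217718 = 217827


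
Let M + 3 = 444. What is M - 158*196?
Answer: -30527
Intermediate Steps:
M = 441 (M = -3 + 444 = 441)
M - 158*196 = 441 - 158*196 = 441 - 30968 = -30527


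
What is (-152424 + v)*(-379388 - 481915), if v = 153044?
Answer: -534007860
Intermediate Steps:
(-152424 + v)*(-379388 - 481915) = (-152424 + 153044)*(-379388 - 481915) = 620*(-861303) = -534007860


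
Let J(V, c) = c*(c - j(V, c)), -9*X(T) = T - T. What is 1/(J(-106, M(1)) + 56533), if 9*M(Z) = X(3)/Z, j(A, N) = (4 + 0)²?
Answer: 1/56533 ≈ 1.7689e-5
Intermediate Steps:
X(T) = 0 (X(T) = -(T - T)/9 = -⅑*0 = 0)
j(A, N) = 16 (j(A, N) = 4² = 16)
M(Z) = 0 (M(Z) = (0/Z)/9 = (⅑)*0 = 0)
J(V, c) = c*(-16 + c) (J(V, c) = c*(c - 1*16) = c*(c - 16) = c*(-16 + c))
1/(J(-106, M(1)) + 56533) = 1/(0*(-16 + 0) + 56533) = 1/(0*(-16) + 56533) = 1/(0 + 56533) = 1/56533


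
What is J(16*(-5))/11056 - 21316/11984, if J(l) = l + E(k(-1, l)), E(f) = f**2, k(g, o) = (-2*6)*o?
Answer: 168872281/2070236 ≈ 81.572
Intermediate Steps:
k(g, o) = -12*o
J(l) = l + 144*l**2 (J(l) = l + (-12*l)**2 = l + 144*l**2)
J(16*(-5))/11056 - 21316/11984 = ((16*(-5))*(1 + 144*(16*(-5))))/11056 - 21316/11984 = -80*(1 + 144*(-80))*(1/11056) - 21316*1/11984 = -80*(1 - 11520)*(1/11056) - 5329/2996 = -80*(-11519)*(1/11056) - 5329/2996 = 921520*(1/11056) - 5329/2996 = 57595/691 - 5329/2996 = 168872281/2070236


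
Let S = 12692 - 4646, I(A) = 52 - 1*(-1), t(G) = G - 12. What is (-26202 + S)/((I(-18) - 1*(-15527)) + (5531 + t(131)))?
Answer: -9078/10615 ≈ -0.85520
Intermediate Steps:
t(G) = -12 + G
I(A) = 53 (I(A) = 52 + 1 = 53)
S = 8046
(-26202 + S)/((I(-18) - 1*(-15527)) + (5531 + t(131))) = (-26202 + 8046)/((53 - 1*(-15527)) + (5531 + (-12 + 131))) = -18156/((53 + 15527) + (5531 + 119)) = -18156/(15580 + 5650) = -18156/21230 = -18156*1/21230 = -9078/10615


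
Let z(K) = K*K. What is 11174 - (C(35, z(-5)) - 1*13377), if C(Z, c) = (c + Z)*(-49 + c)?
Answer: 25991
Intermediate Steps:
z(K) = K²
C(Z, c) = (-49 + c)*(Z + c) (C(Z, c) = (Z + c)*(-49 + c) = (-49 + c)*(Z + c))
11174 - (C(35, z(-5)) - 1*13377) = 11174 - ((((-5)²)² - 49*35 - 49*(-5)² + 35*(-5)²) - 1*13377) = 11174 - ((25² - 1715 - 49*25 + 35*25) - 13377) = 11174 - ((625 - 1715 - 1225 + 875) - 13377) = 11174 - (-1440 - 13377) = 11174 - 1*(-14817) = 11174 + 14817 = 25991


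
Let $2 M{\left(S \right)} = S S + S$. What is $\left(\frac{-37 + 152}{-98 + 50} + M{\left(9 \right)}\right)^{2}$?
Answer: $\frac{4182025}{2304} \approx 1815.1$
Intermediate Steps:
$M{\left(S \right)} = \frac{S}{2} + \frac{S^{2}}{2}$ ($M{\left(S \right)} = \frac{S S + S}{2} = \frac{S^{2} + S}{2} = \frac{S + S^{2}}{2} = \frac{S}{2} + \frac{S^{2}}{2}$)
$\left(\frac{-37 + 152}{-98 + 50} + M{\left(9 \right)}\right)^{2} = \left(\frac{-37 + 152}{-98 + 50} + \frac{1}{2} \cdot 9 \left(1 + 9\right)\right)^{2} = \left(\frac{115}{-48} + \frac{1}{2} \cdot 9 \cdot 10\right)^{2} = \left(115 \left(- \frac{1}{48}\right) + 45\right)^{2} = \left(- \frac{115}{48} + 45\right)^{2} = \left(\frac{2045}{48}\right)^{2} = \frac{4182025}{2304}$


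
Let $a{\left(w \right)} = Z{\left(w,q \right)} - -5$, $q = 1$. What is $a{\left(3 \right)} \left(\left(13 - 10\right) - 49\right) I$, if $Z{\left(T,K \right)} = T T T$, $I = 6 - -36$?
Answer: $-61824$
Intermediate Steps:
$I = 42$ ($I = 6 + 36 = 42$)
$Z{\left(T,K \right)} = T^{3}$ ($Z{\left(T,K \right)} = T^{2} T = T^{3}$)
$a{\left(w \right)} = 5 + w^{3}$ ($a{\left(w \right)} = w^{3} - -5 = w^{3} + 5 = 5 + w^{3}$)
$a{\left(3 \right)} \left(\left(13 - 10\right) - 49\right) I = \left(5 + 3^{3}\right) \left(\left(13 - 10\right) - 49\right) 42 = \left(5 + 27\right) \left(3 - 49\right) 42 = 32 \left(-46\right) 42 = \left(-1472\right) 42 = -61824$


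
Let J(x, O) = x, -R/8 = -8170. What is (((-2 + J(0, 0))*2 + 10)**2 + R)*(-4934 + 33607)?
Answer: 1875099508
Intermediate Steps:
R = 65360 (R = -8*(-8170) = 65360)
(((-2 + J(0, 0))*2 + 10)**2 + R)*(-4934 + 33607) = (((-2 + 0)*2 + 10)**2 + 65360)*(-4934 + 33607) = ((-2*2 + 10)**2 + 65360)*28673 = ((-4 + 10)**2 + 65360)*28673 = (6**2 + 65360)*28673 = (36 + 65360)*28673 = 65396*28673 = 1875099508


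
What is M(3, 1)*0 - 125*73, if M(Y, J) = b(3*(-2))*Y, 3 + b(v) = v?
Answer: -9125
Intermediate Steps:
b(v) = -3 + v
M(Y, J) = -9*Y (M(Y, J) = (-3 + 3*(-2))*Y = (-3 - 6)*Y = -9*Y)
M(3, 1)*0 - 125*73 = -9*3*0 - 125*73 = -27*0 - 9125 = 0 - 9125 = -9125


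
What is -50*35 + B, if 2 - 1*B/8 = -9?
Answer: -1662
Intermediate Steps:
B = 88 (B = 16 - 8*(-9) = 16 + 72 = 88)
-50*35 + B = -50*35 + 88 = -1750 + 88 = -1662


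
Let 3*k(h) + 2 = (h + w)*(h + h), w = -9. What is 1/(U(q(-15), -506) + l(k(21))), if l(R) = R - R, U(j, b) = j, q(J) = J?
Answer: -1/15 ≈ -0.066667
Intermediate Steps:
k(h) = -2/3 + 2*h*(-9 + h)/3 (k(h) = -2/3 + ((h - 9)*(h + h))/3 = -2/3 + ((-9 + h)*(2*h))/3 = -2/3 + (2*h*(-9 + h))/3 = -2/3 + 2*h*(-9 + h)/3)
l(R) = 0
1/(U(q(-15), -506) + l(k(21))) = 1/(-15 + 0) = 1/(-15) = -1/15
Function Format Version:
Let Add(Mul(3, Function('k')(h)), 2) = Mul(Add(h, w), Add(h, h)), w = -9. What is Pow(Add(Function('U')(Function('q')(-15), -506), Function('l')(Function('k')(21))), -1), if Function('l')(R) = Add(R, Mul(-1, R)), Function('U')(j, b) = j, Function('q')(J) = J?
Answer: Rational(-1, 15) ≈ -0.066667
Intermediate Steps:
Function('k')(h) = Add(Rational(-2, 3), Mul(Rational(2, 3), h, Add(-9, h))) (Function('k')(h) = Add(Rational(-2, 3), Mul(Rational(1, 3), Mul(Add(h, -9), Add(h, h)))) = Add(Rational(-2, 3), Mul(Rational(1, 3), Mul(Add(-9, h), Mul(2, h)))) = Add(Rational(-2, 3), Mul(Rational(1, 3), Mul(2, h, Add(-9, h)))) = Add(Rational(-2, 3), Mul(Rational(2, 3), h, Add(-9, h))))
Function('l')(R) = 0
Pow(Add(Function('U')(Function('q')(-15), -506), Function('l')(Function('k')(21))), -1) = Pow(Add(-15, 0), -1) = Pow(-15, -1) = Rational(-1, 15)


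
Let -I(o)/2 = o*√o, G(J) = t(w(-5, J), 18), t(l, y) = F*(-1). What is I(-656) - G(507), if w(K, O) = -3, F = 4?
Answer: 4 + 5248*I*√41 ≈ 4.0 + 33604.0*I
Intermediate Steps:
t(l, y) = -4 (t(l, y) = 4*(-1) = -4)
G(J) = -4
I(o) = -2*o^(3/2) (I(o) = -2*o*√o = -2*o^(3/2))
I(-656) - G(507) = -(-5248)*I*√41 - 1*(-4) = -(-5248)*I*√41 + 4 = 5248*I*√41 + 4 = 4 + 5248*I*√41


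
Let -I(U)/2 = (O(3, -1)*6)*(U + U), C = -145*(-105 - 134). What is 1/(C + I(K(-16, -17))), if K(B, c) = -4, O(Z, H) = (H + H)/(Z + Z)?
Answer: 1/34623 ≈ 2.8883e-5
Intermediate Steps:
O(Z, H) = H/Z (O(Z, H) = (2*H)/((2*Z)) = (2*H)*(1/(2*Z)) = H/Z)
C = 34655 (C = -145*(-239) = 34655)
I(U) = 8*U (I(U) = -2*-1/3*6*(U + U) = -2*-1*⅓*6*2*U = -2*(-⅓*6)*2*U = -(-4)*2*U = -(-8)*U = 8*U)
1/(C + I(K(-16, -17))) = 1/(34655 + 8*(-4)) = 1/(34655 - 32) = 1/34623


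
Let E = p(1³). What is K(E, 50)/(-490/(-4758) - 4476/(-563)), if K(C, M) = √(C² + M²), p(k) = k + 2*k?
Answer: 1339377*√2509/10786339 ≈ 6.2198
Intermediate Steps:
p(k) = 3*k
E = 3 (E = 3*1³ = 3*1 = 3)
K(E, 50)/(-490/(-4758) - 4476/(-563)) = √(3² + 50²)/(-490/(-4758) - 4476/(-563)) = √(9 + 2500)/(-490*(-1/4758) - 4476*(-1/563)) = √2509/(245/2379 + 4476/563) = √2509/(10786339/1339377) = √2509*(1339377/10786339) = 1339377*√2509/10786339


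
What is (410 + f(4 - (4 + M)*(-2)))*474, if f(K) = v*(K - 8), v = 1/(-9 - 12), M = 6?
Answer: 1357852/7 ≈ 1.9398e+5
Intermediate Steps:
v = -1/21 (v = 1/(-21) = -1/21 ≈ -0.047619)
f(K) = 8/21 - K/21 (f(K) = -(K - 8)/21 = -(-8 + K)/21 = 8/21 - K/21)
(410 + f(4 - (4 + M)*(-2)))*474 = (410 + (8/21 - (4 - (4 + 6)*(-2))/21))*474 = (410 + (8/21 - (4 - 10*(-2))/21))*474 = (410 + (8/21 - (4 - 1*(-20))/21))*474 = (410 + (8/21 - (4 + 20)/21))*474 = (410 + (8/21 - 1/21*24))*474 = (410 + (8/21 - 8/7))*474 = (410 - 16/21)*474 = (8594/21)*474 = 1357852/7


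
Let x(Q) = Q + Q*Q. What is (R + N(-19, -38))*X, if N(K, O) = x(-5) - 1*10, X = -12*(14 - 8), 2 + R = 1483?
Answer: -107352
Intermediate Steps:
R = 1481 (R = -2 + 1483 = 1481)
x(Q) = Q + Q²
X = -72 (X = -12*6 = -72)
N(K, O) = 10 (N(K, O) = -5*(1 - 5) - 1*10 = -5*(-4) - 10 = 20 - 10 = 10)
(R + N(-19, -38))*X = (1481 + 10)*(-72) = 1491*(-72) = -107352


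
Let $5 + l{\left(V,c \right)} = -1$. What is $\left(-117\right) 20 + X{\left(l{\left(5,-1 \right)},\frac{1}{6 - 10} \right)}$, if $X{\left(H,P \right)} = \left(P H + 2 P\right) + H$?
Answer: $-2345$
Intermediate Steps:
$l{\left(V,c \right)} = -6$ ($l{\left(V,c \right)} = -5 - 1 = -6$)
$X{\left(H,P \right)} = H + 2 P + H P$ ($X{\left(H,P \right)} = \left(H P + 2 P\right) + H = \left(2 P + H P\right) + H = H + 2 P + H P$)
$\left(-117\right) 20 + X{\left(l{\left(5,-1 \right)},\frac{1}{6 - 10} \right)} = \left(-117\right) 20 - \left(6 + \frac{4}{6 - 10}\right) = -2340 - \left(6 - 1\right) = -2340 - 5 = -2345$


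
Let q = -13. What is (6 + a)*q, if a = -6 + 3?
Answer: -39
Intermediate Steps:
a = -3
(6 + a)*q = (6 - 3)*(-13) = 3*(-13) = -39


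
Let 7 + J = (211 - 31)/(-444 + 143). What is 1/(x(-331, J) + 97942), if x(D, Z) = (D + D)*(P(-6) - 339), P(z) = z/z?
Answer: 1/321698 ≈ 3.1085e-6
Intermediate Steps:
P(z) = 1
J = -2287/301 (J = -7 + (211 - 31)/(-444 + 143) = -7 + 180/(-301) = -7 + 180*(-1/301) = -7 - 180/301 = -2287/301 ≈ -7.5980)
x(D, Z) = -676*D (x(D, Z) = (D + D)*(1 - 339) = (2*D)*(-338) = -676*D)
1/(x(-331, J) + 97942) = 1/(-676*(-331) + 97942) = 1/(223756 + 97942) = 1/321698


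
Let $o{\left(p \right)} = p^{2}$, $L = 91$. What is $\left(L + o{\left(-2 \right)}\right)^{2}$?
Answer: $9025$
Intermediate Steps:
$\left(L + o{\left(-2 \right)}\right)^{2} = \left(91 + \left(-2\right)^{2}\right)^{2} = \left(91 + 4\right)^{2} = 95^{2} = 9025$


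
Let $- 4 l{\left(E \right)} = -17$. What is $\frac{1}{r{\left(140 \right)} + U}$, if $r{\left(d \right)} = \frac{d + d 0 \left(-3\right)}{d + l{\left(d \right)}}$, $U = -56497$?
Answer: $- \frac{577}{32598209} \approx -1.77 \cdot 10^{-5}$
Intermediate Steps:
$l{\left(E \right)} = \frac{17}{4}$ ($l{\left(E \right)} = \left(- \frac{1}{4}\right) \left(-17\right) = \frac{17}{4}$)
$r{\left(d \right)} = \frac{d}{\frac{17}{4} + d}$ ($r{\left(d \right)} = \frac{d + d 0 \left(-3\right)}{d + \frac{17}{4}} = \frac{d + 0 \left(-3\right)}{\frac{17}{4} + d} = \frac{d + 0}{\frac{17}{4} + d} = \frac{d}{\frac{17}{4} + d}$)
$\frac{1}{r{\left(140 \right)} + U} = \frac{1}{4 \cdot 140 \frac{1}{17 + 4 \cdot 140} - 56497} = \frac{1}{4 \cdot 140 \frac{1}{17 + 560} - 56497} = \frac{1}{4 \cdot 140 \cdot \frac{1}{577} - 56497} = \frac{1}{\frac{560}{577} - 56497} = \frac{1}{- \frac{32598209}{577}} = - \frac{577}{32598209}$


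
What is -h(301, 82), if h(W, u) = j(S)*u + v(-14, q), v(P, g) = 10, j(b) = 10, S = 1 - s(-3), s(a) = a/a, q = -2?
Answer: -830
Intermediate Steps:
s(a) = 1
S = 0 (S = 1 - 1*1 = 1 - 1 = 0)
h(W, u) = 10 + 10*u (h(W, u) = 10*u + 10 = 10 + 10*u)
-h(301, 82) = -(10 + 10*82) = -(10 + 820) = -1*830 = -830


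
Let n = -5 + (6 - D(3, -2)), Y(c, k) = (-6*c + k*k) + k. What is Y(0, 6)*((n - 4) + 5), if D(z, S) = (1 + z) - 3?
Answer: 42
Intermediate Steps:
Y(c, k) = k + k**2 - 6*c (Y(c, k) = (-6*c + k**2) + k = (k**2 - 6*c) + k = k + k**2 - 6*c)
D(z, S) = -2 + z
n = 0 (n = -5 + (6 - (-2 + 3)) = -5 + (6 - 1*1) = -5 + (6 - 1) = -5 + 5 = 0)
Y(0, 6)*((n - 4) + 5) = (6 + 6**2 - 6*0)*((0 - 4) + 5) = (6 + 36 + 0)*(-4 + 5) = 42*1 = 42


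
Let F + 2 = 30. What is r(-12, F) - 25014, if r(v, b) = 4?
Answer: -25010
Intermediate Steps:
F = 28 (F = -2 + 30 = 28)
r(-12, F) - 25014 = 4 - 25014 = -25010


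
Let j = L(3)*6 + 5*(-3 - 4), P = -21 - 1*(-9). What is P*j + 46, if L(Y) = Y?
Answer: 250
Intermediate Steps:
P = -12 (P = -21 + 9 = -12)
j = -17 (j = 3*6 + 5*(-3 - 4) = 18 + 5*(-7) = 18 - 35 = -17)
P*j + 46 = -12*(-17) + 46 = 204 + 46 = 250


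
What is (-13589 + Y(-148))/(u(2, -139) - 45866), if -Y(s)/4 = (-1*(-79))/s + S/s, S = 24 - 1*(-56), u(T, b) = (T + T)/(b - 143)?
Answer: 528891/1785694 ≈ 0.29618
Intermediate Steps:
u(T, b) = 2*T/(-143 + b) (u(T, b) = (2*T)/(-143 + b) = 2*T/(-143 + b))
S = 80 (S = 24 + 56 = 80)
Y(s) = -636/s (Y(s) = -4*((-1*(-79))/s + 80/s) = -4*(79/s + 80/s) = -636/s)
(-13589 + Y(-148))/(u(2, -139) - 45866) = (-13589 - 636/(-148))/(2*2/(-143 - 139) - 45866) = (-13589 - 636*(-1/148))/(2*2/(-282) - 45866) = (-13589 + 159/37)/(2*2*(-1/282) - 45866) = -502634/(37*(-2/141 - 45866)) = -502634/(37*(-6467108/141)) = -502634/37*(-141/6467108) = 528891/1785694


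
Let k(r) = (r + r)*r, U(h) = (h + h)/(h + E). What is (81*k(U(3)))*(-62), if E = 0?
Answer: -40176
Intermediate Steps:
U(h) = 2 (U(h) = (h + h)/(h + 0) = (2*h)/h = 2)
k(r) = 2*r**2 (k(r) = (2*r)*r = 2*r**2)
(81*k(U(3)))*(-62) = (81*(2*2**2))*(-62) = (81*(2*4))*(-62) = (81*8)*(-62) = 648*(-62) = -40176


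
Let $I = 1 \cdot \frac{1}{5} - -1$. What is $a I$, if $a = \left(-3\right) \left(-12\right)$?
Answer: $\frac{216}{5} \approx 43.2$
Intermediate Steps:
$I = \frac{6}{5}$ ($I = 1 \cdot \frac{1}{5} + 1 = \frac{1}{5} + 1 = \frac{6}{5} \approx 1.2$)
$a = 36$
$a I = 36 \cdot \frac{6}{5} = \frac{216}{5}$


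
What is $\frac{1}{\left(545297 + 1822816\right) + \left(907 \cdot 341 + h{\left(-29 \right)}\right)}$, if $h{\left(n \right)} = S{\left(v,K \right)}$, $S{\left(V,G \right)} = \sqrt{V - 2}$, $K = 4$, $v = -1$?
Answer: $\frac{2677400}{7168470760003} - \frac{i \sqrt{3}}{7168470760003} \approx 3.735 \cdot 10^{-7} - 2.4162 \cdot 10^{-13} i$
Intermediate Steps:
$S{\left(V,G \right)} = \sqrt{-2 + V}$
$h{\left(n \right)} = i \sqrt{3}$ ($h{\left(n \right)} = \sqrt{-2 - 1} = \sqrt{-3} = i \sqrt{3}$)
$\frac{1}{\left(545297 + 1822816\right) + \left(907 \cdot 341 + h{\left(-29 \right)}\right)} = \frac{1}{\left(545297 + 1822816\right) + \left(907 \cdot 341 + i \sqrt{3}\right)} = \frac{1}{2368113 + \left(309287 + i \sqrt{3}\right)} = \frac{1}{2677400 + i \sqrt{3}}$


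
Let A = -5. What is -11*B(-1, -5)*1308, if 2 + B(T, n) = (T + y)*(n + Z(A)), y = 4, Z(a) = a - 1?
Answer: 503580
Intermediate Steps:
Z(a) = -1 + a
B(T, n) = -2 + (-6 + n)*(4 + T) (B(T, n) = -2 + (T + 4)*(n + (-1 - 5)) = -2 + (4 + T)*(n - 6) = -2 + (4 + T)*(-6 + n) = -2 + (-6 + n)*(4 + T))
-11*B(-1, -5)*1308 = -11*(-26 - 6*(-1) + 4*(-5) - 1*(-5))*1308 = -11*(-26 + 6 - 20 + 5)*1308 = -11*(-35)*1308 = 385*1308 = 503580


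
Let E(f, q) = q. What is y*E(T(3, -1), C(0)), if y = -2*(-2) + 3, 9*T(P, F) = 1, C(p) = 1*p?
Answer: 0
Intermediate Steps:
C(p) = p
T(P, F) = 1/9 (T(P, F) = (1/9)*1 = 1/9)
y = 7 (y = 4 + 3 = 7)
y*E(T(3, -1), C(0)) = 7*0 = 0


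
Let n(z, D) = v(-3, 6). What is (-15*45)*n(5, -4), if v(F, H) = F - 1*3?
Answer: 4050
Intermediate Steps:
v(F, H) = -3 + F (v(F, H) = F - 3 = -3 + F)
n(z, D) = -6 (n(z, D) = -3 - 3 = -6)
(-15*45)*n(5, -4) = -15*45*(-6) = -675*(-6) = 4050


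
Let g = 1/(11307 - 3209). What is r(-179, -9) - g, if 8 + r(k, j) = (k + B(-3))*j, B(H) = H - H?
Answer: 12981093/8098 ≈ 1603.0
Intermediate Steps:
g = 1/8098 ≈ 0.00012349
B(H) = 0
r(k, j) = -8 + j*k (r(k, j) = -8 + (k + 0)*j = -8 + k*j = -8 + j*k)
r(-179, -9) - g = (-8 - 9*(-179)) - 1*1/8098 = (-8 + 1611) - 1/8098 = 1603 - 1/8098 = 12981093/8098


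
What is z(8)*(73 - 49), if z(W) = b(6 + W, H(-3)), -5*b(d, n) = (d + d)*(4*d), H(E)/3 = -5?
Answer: -37632/5 ≈ -7526.4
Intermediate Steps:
H(E) = -15 (H(E) = 3*(-5) = -15)
b(d, n) = -8*d**2/5 (b(d, n) = -(d + d)*4*d/5 = -2*d*4*d/5 = -8*d**2/5)
z(W) = -8*(6 + W)**2/5
z(8)*(73 - 49) = (-8*(6 + 8)**2/5)*(73 - 49) = -8/5*14**2*24 = -8/5*196*24 = -1568/5*24 = -37632/5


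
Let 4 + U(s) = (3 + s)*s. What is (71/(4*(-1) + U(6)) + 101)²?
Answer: 22250089/2116 ≈ 10515.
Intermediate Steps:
U(s) = -4 + s*(3 + s) (U(s) = -4 + (3 + s)*s = -4 + s*(3 + s))
(71/(4*(-1) + U(6)) + 101)² = (71/(4*(-1) + (-4 + 6² + 3*6)) + 101)² = (71/(-4 + (-4 + 36 + 18)) + 101)² = (71/(-4 + 50) + 101)² = (71/46 + 101)² = (4717/46)² = 22250089/2116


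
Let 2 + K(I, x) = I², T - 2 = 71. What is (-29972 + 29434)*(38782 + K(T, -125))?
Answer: -23730642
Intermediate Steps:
T = 73 (T = 2 + 71 = 73)
K(I, x) = -2 + I²
(-29972 + 29434)*(38782 + K(T, -125)) = (-29972 + 29434)*(38782 + (-2 + 73²)) = -538*(38782 + (-2 + 5329)) = -538*(38782 + 5327) = -538*44109 = -23730642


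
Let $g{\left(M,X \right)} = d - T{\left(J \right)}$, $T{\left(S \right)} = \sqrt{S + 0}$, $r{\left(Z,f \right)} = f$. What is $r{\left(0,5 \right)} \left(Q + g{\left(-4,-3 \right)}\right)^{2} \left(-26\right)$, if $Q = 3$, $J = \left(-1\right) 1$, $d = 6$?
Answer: $-10400 + 2340 i \approx -10400.0 + 2340.0 i$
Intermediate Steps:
$J = -1$
$T{\left(S \right)} = \sqrt{S}$
$g{\left(M,X \right)} = 6 - i$ ($g{\left(M,X \right)} = 6 - \sqrt{-1} = 6 - i$)
$r{\left(0,5 \right)} \left(Q + g{\left(-4,-3 \right)}\right)^{2} \left(-26\right) = 5 \left(3 + \left(6 - i\right)\right)^{2} \left(-26\right) = 5 \left(9 - i\right)^{2} \left(-26\right) = - 130 \left(9 - i\right)^{2}$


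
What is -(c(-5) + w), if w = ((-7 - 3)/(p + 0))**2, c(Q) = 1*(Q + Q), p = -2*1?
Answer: -15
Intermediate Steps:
p = -2
c(Q) = 2*Q (c(Q) = 1*(2*Q) = 2*Q)
w = 25 (w = ((-7 - 3)/(-2 + 0))**2 = (-10/(-2))**2 = (-10*(-1/2))**2 = 5**2 = 25)
-(c(-5) + w) = -(2*(-5) + 25) = -(-10 + 25) = -1*15 = -15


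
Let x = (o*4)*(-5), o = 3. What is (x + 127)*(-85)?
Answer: -5695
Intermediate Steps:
x = -60 (x = (3*4)*(-5) = 12*(-5) = -60)
(x + 127)*(-85) = (-60 + 127)*(-85) = 67*(-85) = -5695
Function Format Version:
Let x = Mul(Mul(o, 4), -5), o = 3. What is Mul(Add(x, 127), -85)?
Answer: -5695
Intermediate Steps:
x = -60 (x = Mul(Mul(3, 4), -5) = Mul(12, -5) = -60)
Mul(Add(x, 127), -85) = Mul(Add(-60, 127), -85) = Mul(67, -85) = -5695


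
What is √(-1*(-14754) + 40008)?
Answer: √54762 ≈ 234.01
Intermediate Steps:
√(-1*(-14754) + 40008) = √(14754 + 40008) = √54762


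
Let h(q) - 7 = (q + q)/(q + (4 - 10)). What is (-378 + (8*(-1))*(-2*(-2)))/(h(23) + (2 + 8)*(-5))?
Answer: 1394/137 ≈ 10.175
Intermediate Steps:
h(q) = 7 + 2*q/(-6 + q) (h(q) = 7 + (q + q)/(q + (4 - 10)) = 7 + (2*q)/(q - 6) = 7 + (2*q)/(-6 + q) = 7 + 2*q/(-6 + q))
(-378 + (8*(-1))*(-2*(-2)))/(h(23) + (2 + 8)*(-5)) = (-378 + (8*(-1))*(-2*(-2)))/(3*(-14 + 3*23)/(-6 + 23) + (2 + 8)*(-5)) = (-378 - 8*4)/(3*(-14 + 69)/17 + 10*(-5)) = (-378 - 32)/(3*(1/17)*55 - 50) = -410/(165/17 - 50) = -410/(-685/17) = -410*(-17/685) = 1394/137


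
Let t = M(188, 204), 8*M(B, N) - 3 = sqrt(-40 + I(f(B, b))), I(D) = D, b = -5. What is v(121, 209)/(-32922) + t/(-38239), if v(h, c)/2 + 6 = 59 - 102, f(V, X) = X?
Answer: 14940305/5035617432 - 3*I*sqrt(5)/305912 ≈ 0.0029669 - 2.1929e-5*I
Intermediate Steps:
v(h, c) = -98 (v(h, c) = -12 + 2*(59 - 102) = -12 + 2*(-43) = -12 - 86 = -98)
M(B, N) = 3/8 + 3*I*sqrt(5)/8 (M(B, N) = 3/8 + sqrt(-40 - 5)/8 = 3/8 + sqrt(-45)/8 = 3/8 + (3*I*sqrt(5))/8 = 3/8 + 3*I*sqrt(5)/8)
t = 3/8 + 3*I*sqrt(5)/8 ≈ 0.375 + 0.83853*I
v(121, 209)/(-32922) + t/(-38239) = -98/(-32922) + (3/8 + 3*I*sqrt(5)/8)/(-38239) = -98*(-1/32922) + (3/8 + 3*I*sqrt(5)/8)*(-1/38239) = 49/16461 + (-3/305912 - 3*I*sqrt(5)/305912) = 14940305/5035617432 - 3*I*sqrt(5)/305912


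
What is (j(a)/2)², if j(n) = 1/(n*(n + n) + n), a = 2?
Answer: 1/400 ≈ 0.0025000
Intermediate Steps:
j(n) = 1/(n + 2*n²) (j(n) = 1/(n*(2*n) + n) = 1/(2*n² + n) = 1/(n + 2*n²))
(j(a)/2)² = ((1/(2*(1 + 2*2)))/2)² = ((1/(2*(1 + 4)))*(½))² = (((½)/5)*(½))² = (((½)*(⅕))*(½))² = ((⅒)*(½))² = (1/20)² = 1/400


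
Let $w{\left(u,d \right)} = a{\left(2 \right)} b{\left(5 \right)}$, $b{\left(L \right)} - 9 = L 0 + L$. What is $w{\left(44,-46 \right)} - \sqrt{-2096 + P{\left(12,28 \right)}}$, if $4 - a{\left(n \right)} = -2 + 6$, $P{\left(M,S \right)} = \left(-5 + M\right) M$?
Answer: $- 2 i \sqrt{503} \approx - 44.855 i$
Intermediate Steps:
$b{\left(L \right)} = 9 + L$ ($b{\left(L \right)} = 9 + \left(L 0 + L\right) = 9 + \left(0 + L\right) = 9 + L$)
$P{\left(M,S \right)} = M \left(-5 + M\right)$
$a{\left(n \right)} = 0$ ($a{\left(n \right)} = 4 - \left(-2 + 6\right) = 4 - 4 = 0$)
$w{\left(u,d \right)} = 0$ ($w{\left(u,d \right)} = 0 \left(9 + 5\right) = 0 \cdot 14 = 0$)
$w{\left(44,-46 \right)} - \sqrt{-2096 + P{\left(12,28 \right)}} = 0 - \sqrt{-2096 + 12 \left(-5 + 12\right)} = 0 - \sqrt{-2096 + 12 \cdot 7} = 0 - \sqrt{-2096 + 84} = 0 - \sqrt{-2012} = 0 - 2 i \sqrt{503} = - 2 i \sqrt{503}$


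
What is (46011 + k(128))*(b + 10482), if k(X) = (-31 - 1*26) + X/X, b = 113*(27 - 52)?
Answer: 351877435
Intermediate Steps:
b = -2825 (b = 113*(-25) = -2825)
k(X) = -56 (k(X) = (-31 - 26) + 1 = -57 + 1 = -56)
(46011 + k(128))*(b + 10482) = (46011 - 56)*(-2825 + 10482) = 45955*7657 = 351877435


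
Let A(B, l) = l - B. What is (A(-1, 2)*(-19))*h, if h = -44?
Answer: 2508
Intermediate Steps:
(A(-1, 2)*(-19))*h = ((2 - 1*(-1))*(-19))*(-44) = ((2 + 1)*(-19))*(-44) = (3*(-19))*(-44) = -57*(-44) = 2508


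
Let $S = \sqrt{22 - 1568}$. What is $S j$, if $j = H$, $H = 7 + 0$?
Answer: $7 i \sqrt{1546} \approx 275.23 i$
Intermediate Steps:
$H = 7$
$j = 7$
$S = i \sqrt{1546}$ ($S = \sqrt{-1546} = i \sqrt{1546} \approx 39.319 i$)
$S j = i \sqrt{1546} \cdot 7 = 7 i \sqrt{1546}$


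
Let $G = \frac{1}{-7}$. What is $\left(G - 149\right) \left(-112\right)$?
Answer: $16704$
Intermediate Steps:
$G = - \frac{1}{7} \approx -0.14286$
$\left(G - 149\right) \left(-112\right) = \left(- \frac{1}{7} - 149\right) \left(-112\right) = \left(- \frac{1044}{7}\right) \left(-112\right) = 16704$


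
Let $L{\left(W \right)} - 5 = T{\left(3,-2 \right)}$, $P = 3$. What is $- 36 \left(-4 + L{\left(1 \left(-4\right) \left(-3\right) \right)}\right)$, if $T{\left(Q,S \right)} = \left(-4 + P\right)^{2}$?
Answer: $-72$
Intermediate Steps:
$T{\left(Q,S \right)} = 1$ ($T{\left(Q,S \right)} = \left(-4 + 3\right)^{2} = \left(-1\right)^{2} = 1$)
$L{\left(W \right)} = 6$ ($L{\left(W \right)} = 5 + 1 = 6$)
$- 36 \left(-4 + L{\left(1 \left(-4\right) \left(-3\right) \right)}\right) = - 36 \left(-4 + 6\right) = \left(-36\right) 2 = -72$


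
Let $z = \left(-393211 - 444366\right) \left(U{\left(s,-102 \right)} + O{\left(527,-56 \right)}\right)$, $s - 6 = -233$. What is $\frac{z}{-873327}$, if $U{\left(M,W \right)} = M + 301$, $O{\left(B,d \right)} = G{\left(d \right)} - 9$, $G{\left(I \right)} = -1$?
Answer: $\frac{4123456}{67179} \approx 61.38$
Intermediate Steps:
$s = -227$ ($s = 6 - 233 = -227$)
$O{\left(B,d \right)} = -10$ ($O{\left(B,d \right)} = -1 - 9 = -10$)
$U{\left(M,W \right)} = 301 + M$
$z = -53604928$ ($z = \left(-393211 - 444366\right) \left(\left(301 - 227\right) - 10\right) = - 837577 \left(74 - 10\right) = \left(-837577\right) 64 = -53604928$)
$\frac{z}{-873327} = - \frac{53604928}{-873327} = \left(-53604928\right) \left(- \frac{1}{873327}\right) = \frac{4123456}{67179}$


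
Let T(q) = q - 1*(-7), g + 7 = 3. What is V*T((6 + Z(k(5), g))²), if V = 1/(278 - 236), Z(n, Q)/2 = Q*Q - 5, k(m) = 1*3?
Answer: 113/6 ≈ 18.833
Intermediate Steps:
g = -4 (g = -7 + 3 = -4)
k(m) = 3
Z(n, Q) = -10 + 2*Q² (Z(n, Q) = 2*(Q*Q - 5) = 2*(Q² - 5) = 2*(-5 + Q²) = -10 + 2*Q²)
T(q) = 7 + q (T(q) = q + 7 = 7 + q)
V = 1/42 ≈ 0.023810
V*T((6 + Z(k(5), g))²) = (7 + (6 + (-10 + 2*(-4)²))²)/42 = (7 + (6 + (-10 + 2*16))²)/42 = (7 + (6 + (-10 + 32))²)/42 = (7 + (6 + 22)²)/42 = (7 + 28²)/42 = (7 + 784)/42 = (1/42)*791 = 113/6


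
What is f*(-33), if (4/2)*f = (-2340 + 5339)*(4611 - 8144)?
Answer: 349650411/2 ≈ 1.7483e+8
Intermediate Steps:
f = -10595467/2 (f = ((-2340 + 5339)*(4611 - 8144))/2 = (2999*(-3533))/2 = (½)*(-10595467) = -10595467/2 ≈ -5.2977e+6)
f*(-33) = -10595467/2*(-33) = 349650411/2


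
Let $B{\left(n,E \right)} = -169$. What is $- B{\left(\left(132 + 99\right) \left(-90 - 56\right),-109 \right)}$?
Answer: $169$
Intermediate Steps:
$- B{\left(\left(132 + 99\right) \left(-90 - 56\right),-109 \right)} = \left(-1\right) \left(-169\right) = 169$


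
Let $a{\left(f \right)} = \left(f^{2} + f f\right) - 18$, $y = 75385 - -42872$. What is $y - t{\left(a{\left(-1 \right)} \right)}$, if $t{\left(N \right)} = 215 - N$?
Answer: $118026$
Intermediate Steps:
$y = 118257$ ($y = 75385 + 42872 = 118257$)
$a{\left(f \right)} = -18 + 2 f^{2}$ ($a{\left(f \right)} = \left(f^{2} + f^{2}\right) - 18 = 2 f^{2} - 18 = -18 + 2 f^{2}$)
$y - t{\left(a{\left(-1 \right)} \right)} = 118257 - \left(215 - \left(-18 + 2 \left(-1\right)^{2}\right)\right) = 118257 - \left(215 - \left(-18 + 2 \cdot 1\right)\right) = 118257 - \left(215 - \left(-18 + 2\right)\right) = 118257 - \left(215 - -16\right) = 118257 - \left(215 + 16\right) = 118257 - 231 = 118026$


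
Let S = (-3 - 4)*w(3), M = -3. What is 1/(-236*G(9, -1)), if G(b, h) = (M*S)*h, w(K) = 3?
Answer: 1/14868 ≈ 6.7258e-5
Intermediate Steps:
S = -21 (S = (-3 - 4)*3 = -7*3 = -21)
G(b, h) = 63*h (G(b, h) = (-3*(-21))*h = 63*h)
1/(-236*G(9, -1)) = 1/(-14868*(-1)) = 1/(-236*(-63)) = 1/14868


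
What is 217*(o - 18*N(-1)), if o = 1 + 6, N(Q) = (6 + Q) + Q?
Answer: -14105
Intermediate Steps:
N(Q) = 6 + 2*Q
o = 7
217*(o - 18*N(-1)) = 217*(7 - 18*(6 + 2*(-1))) = 217*(7 - 18*(6 - 2)) = 217*(7 - 18*4) = 217*(7 - 72) = 217*(-65) = -14105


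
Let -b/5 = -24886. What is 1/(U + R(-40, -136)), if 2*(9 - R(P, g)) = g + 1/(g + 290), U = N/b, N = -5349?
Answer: 19162220/1474604979 ≈ 0.012995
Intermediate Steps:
b = 124430 (b = -5*(-24886) = 124430)
U = -5349/124430 ≈ -0.042988
R(P, g) = 9 - g/2 - 1/(2*(290 + g)) (R(P, g) = 9 - (g + 1/(g + 290))/2 = 9 - (g + 1/(290 + g))/2 = 9 + (-g/2 - 1/(2*(290 + g))) = 9 - g/2 - 1/(2*(290 + g)))
1/(U + R(-40, -136)) = 1/(-5349/124430 + (5219 - 1*(-136)² - 272*(-136))/(2*(290 - 136))) = 1/(-5349/124430 + (½)*(5219 - 1*18496 + 36992)/154) = 1/(-5349/124430 + (½)*(1/154)*(5219 - 18496 + 36992)) = 1/(-5349/124430 + (½)*(1/154)*23715) = 1/(-5349/124430 + 23715/308) = 1/(1474604979/19162220) = 19162220/1474604979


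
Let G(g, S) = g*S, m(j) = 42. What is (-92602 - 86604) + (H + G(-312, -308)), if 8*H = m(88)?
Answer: -332419/4 ≈ -83105.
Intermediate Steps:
H = 21/4 (H = (1/8)*42 = 21/4 ≈ 5.2500)
G(g, S) = S*g
(-92602 - 86604) + (H + G(-312, -308)) = (-92602 - 86604) + (21/4 - 308*(-312)) = -179206 + (21/4 + 96096) = -179206 + 384405/4 = -332419/4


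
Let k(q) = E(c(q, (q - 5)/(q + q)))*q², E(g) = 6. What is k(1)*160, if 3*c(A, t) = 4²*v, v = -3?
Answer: 960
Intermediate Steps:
c(A, t) = -16 (c(A, t) = (4²*(-3))/3 = (16*(-3))/3 = (⅓)*(-48) = -16)
k(q) = 6*q²
k(1)*160 = (6*1²)*160 = (6*1)*160 = 6*160 = 960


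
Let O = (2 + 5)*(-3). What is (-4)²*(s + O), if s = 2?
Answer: -304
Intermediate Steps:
O = -21 (O = 7*(-3) = -21)
(-4)²*(s + O) = (-4)²*(2 - 21) = 16*(-19) = -304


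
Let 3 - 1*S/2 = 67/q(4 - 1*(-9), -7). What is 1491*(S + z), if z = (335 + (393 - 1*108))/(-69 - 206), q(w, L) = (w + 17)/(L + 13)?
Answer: -1890588/55 ≈ -34374.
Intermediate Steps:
q(w, L) = (17 + w)/(13 + L)
z = -124/55 (z = (335 + (393 - 108))/(-275) = (335 + 285)*(-1/275) = 620*(-1/275) = -124/55 ≈ -2.2545)
S = -104/5 (S = 6 - 134/((17 + (4 - 1*(-9)))/(13 - 7)) = 6 - 134/((17 + (4 + 9))/6) = 6 - 134/((17 + 13)/6) = 6 - 134/((⅙)*30) = 6 - 134/5 = -104/5 ≈ -20.800)
1491*(S + z) = 1491*(-104/5 - 124/55) = 1491*(-1268/55) = -1890588/55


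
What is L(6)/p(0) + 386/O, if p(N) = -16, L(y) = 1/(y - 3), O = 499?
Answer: 18029/23952 ≈ 0.75271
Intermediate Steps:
L(y) = 1/(-3 + y)
L(6)/p(0) + 386/O = 1/((-3 + 6)*(-16)) + 386/499 = -1/16/3 + 386*(1/499) = (⅓)*(-1/16) + 386/499 = -1/48 + 386/499 = 18029/23952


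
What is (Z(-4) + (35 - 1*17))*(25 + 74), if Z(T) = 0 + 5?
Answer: 2277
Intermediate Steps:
Z(T) = 5
(Z(-4) + (35 - 1*17))*(25 + 74) = (5 + (35 - 1*17))*(25 + 74) = (5 + (35 - 17))*99 = (5 + 18)*99 = 23*99 = 2277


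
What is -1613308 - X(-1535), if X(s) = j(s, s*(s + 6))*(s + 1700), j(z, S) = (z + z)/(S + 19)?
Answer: -1893244110961/1173517 ≈ -1.6133e+6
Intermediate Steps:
j(z, S) = 2*z/(19 + S) (j(z, S) = (2*z)/(19 + S) = 2*z/(19 + S))
X(s) = 2*s*(1700 + s)/(19 + s*(6 + s)) (X(s) = (2*s/(19 + s*(s + 6)))*(s + 1700) = (2*s/(19 + s*(6 + s)))*(1700 + s) = 2*s*(1700 + s)/(19 + s*(6 + s)))
-1613308 - X(-1535) = -1613308 - 2*(-1535)*(1700 - 1535)/(19 - 1535*(6 - 1535)) = -1613308 - 2*(-1535)*165/(19 - 1535*(-1529)) = -1613308 - 2*(-1535)*165/(19 + 2347015) = -1613308 - 2*(-1535)*165/2347034 = -1613308 - 1*(-253275/1173517) = -1613308 + 253275/1173517 = -1893244110961/1173517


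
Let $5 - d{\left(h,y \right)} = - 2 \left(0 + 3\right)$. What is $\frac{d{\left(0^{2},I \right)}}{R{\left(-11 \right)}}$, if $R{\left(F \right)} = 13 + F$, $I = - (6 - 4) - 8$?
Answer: $\frac{11}{2} \approx 5.5$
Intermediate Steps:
$I = -10$ ($I = \left(-1\right) 2 - 8 = -2 - 8 = -10$)
$d{\left(h,y \right)} = 11$ ($d{\left(h,y \right)} = 5 - - 2 \left(0 + 3\right) = 5 - \left(-2\right) 3 = 5 - -6 = 5 + 6 = 11$)
$\frac{d{\left(0^{2},I \right)}}{R{\left(-11 \right)}} = \frac{11}{13 - 11} = \frac{11}{2}$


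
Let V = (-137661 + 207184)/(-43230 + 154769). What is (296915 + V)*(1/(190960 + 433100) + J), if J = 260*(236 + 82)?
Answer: 427195451648252319527/17401757085 ≈ 2.4549e+10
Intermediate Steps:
J = 82680 (J = 260*318 = 82680)
V = 69523/111539 ≈ 0.62331
(296915 + V)*(1/(190960 + 433100) + J) = (296915 + 69523/111539)*(1/(190960 + 433100) + 82680) = 33117671708*(1/624060 + 82680)/111539 = (33117671708/111539)*(51597280801/624060) = 427195451648252319527/17401757085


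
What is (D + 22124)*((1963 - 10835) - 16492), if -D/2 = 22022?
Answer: 555978880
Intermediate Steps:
D = -44044 (D = -2*22022 = -44044)
(D + 22124)*((1963 - 10835) - 16492) = (-44044 + 22124)*((1963 - 10835) - 16492) = -21920*(-8872 - 16492) = -21920*(-25364) = 555978880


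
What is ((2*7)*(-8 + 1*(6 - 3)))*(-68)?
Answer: 4760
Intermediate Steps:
((2*7)*(-8 + 1*(6 - 3)))*(-68) = (14*(-8 + 1*3))*(-68) = (14*(-8 + 3))*(-68) = (14*(-5))*(-68) = -70*(-68) = 4760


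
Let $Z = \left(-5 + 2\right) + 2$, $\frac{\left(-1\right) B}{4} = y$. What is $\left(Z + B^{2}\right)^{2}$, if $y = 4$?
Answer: $65025$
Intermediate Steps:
$B = -16$ ($B = \left(-4\right) 4 = -16$)
$Z = -1$ ($Z = -3 + 2 = -1$)
$\left(Z + B^{2}\right)^{2} = \left(-1 + \left(-16\right)^{2}\right)^{2} = \left(-1 + 256\right)^{2} = 255^{2} = 65025$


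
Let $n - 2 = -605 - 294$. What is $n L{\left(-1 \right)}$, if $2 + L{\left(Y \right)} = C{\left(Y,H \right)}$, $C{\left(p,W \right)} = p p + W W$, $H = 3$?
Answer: $-7176$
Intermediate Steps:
$C{\left(p,W \right)} = W^{2} + p^{2}$ ($C{\left(p,W \right)} = p^{2} + W^{2} = W^{2} + p^{2}$)
$L{\left(Y \right)} = 7 + Y^{2}$ ($L{\left(Y \right)} = -2 + \left(3^{2} + Y^{2}\right) = -2 + \left(9 + Y^{2}\right) = 7 + Y^{2}$)
$n = -897$ ($n = 2 - 899 = -897$)
$n L{\left(-1 \right)} = - 897 \left(7 + \left(-1\right)^{2}\right) = - 897 \left(7 + 1\right) = \left(-897\right) 8 = -7176$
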